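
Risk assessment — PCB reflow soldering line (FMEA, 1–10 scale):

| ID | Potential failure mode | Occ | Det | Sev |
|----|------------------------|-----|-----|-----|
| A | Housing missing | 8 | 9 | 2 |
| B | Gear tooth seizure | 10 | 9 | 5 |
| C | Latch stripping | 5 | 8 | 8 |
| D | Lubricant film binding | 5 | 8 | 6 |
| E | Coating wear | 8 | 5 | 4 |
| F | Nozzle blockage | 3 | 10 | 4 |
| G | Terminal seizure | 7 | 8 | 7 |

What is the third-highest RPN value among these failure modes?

RPN = Severity × Occurrence × Detection:
  A: 2 × 8 × 9 = 144
  B: 5 × 10 × 9 = 450
  C: 8 × 5 × 8 = 320
  D: 6 × 5 × 8 = 240
  E: 4 × 8 × 5 = 160
  F: 4 × 3 × 10 = 120
  G: 7 × 7 × 8 = 392
Sorted descending: 450, 392, 320, 240, 160, 144, 120.
The third-highest RPN is 320 (C).

320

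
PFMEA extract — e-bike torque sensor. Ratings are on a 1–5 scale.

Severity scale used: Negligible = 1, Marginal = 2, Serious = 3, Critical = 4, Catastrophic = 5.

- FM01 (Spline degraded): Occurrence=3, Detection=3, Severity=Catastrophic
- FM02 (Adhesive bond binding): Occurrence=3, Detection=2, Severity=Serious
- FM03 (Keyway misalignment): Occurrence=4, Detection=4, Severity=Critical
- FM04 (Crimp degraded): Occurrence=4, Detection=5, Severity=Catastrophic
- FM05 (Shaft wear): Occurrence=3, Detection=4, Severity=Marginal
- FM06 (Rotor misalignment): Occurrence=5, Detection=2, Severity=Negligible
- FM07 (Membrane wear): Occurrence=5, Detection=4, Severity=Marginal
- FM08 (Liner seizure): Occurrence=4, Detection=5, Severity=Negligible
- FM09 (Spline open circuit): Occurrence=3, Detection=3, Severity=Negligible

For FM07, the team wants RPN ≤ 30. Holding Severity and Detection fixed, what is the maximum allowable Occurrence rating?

FM07: S=2, O=5, D=4 → current RPN = 40.
Fixed product = 8. Need 8 × O ≤ 30, so O ≤ 30/8 = 3.75.
Maximum integer Occurrence rating = 3 (gives RPN 24; O=4 would give 32 > 30).

3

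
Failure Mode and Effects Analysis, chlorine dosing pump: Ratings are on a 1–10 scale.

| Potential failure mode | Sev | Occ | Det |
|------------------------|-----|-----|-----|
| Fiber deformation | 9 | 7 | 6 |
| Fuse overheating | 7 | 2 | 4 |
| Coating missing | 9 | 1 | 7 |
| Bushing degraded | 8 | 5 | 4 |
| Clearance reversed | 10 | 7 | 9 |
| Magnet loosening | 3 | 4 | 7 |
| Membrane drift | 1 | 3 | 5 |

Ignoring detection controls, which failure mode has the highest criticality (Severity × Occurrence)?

Clearance reversed

Criticality = Severity × Occurrence:
  Fiber deformation: 9 × 7 = 63
  Fuse overheating: 7 × 2 = 14
  Coating missing: 9 × 1 = 9
  Bushing degraded: 8 × 5 = 40
  Clearance reversed: 10 × 7 = 70
  Magnet loosening: 3 × 4 = 12
  Membrane drift: 1 × 3 = 3
Highest criticality is 70 → Clearance reversed.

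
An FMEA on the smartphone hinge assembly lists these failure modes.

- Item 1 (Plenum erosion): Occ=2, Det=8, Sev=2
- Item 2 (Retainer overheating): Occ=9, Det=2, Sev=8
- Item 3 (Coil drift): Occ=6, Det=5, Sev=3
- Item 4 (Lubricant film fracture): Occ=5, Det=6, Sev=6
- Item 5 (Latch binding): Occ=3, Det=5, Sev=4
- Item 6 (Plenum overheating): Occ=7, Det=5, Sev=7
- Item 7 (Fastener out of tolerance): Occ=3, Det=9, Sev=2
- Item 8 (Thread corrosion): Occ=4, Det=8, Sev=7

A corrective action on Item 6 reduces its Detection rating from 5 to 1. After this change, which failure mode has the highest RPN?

RPN = Severity × Occurrence × Detection:
  Item 1: 2 × 2 × 8 = 32
  Item 2: 8 × 9 × 2 = 144
  Item 3: 3 × 6 × 5 = 90
  Item 4: 6 × 5 × 6 = 180
  Item 5: 4 × 3 × 5 = 60
  Item 6: 7 × 7 × 5 = 245
  Item 7: 2 × 3 × 9 = 54
  Item 8: 7 × 4 × 8 = 224
After action: Item 6 → 7 × 7 × 1 = 49.
Revised RPNs: Item 8=224, Item 4=180, Item 2=144, Item 3=90, Item 5=60, Item 7=54, Item 6=49, Item 1=32.
Highest is now Item 8 (224).

Item 8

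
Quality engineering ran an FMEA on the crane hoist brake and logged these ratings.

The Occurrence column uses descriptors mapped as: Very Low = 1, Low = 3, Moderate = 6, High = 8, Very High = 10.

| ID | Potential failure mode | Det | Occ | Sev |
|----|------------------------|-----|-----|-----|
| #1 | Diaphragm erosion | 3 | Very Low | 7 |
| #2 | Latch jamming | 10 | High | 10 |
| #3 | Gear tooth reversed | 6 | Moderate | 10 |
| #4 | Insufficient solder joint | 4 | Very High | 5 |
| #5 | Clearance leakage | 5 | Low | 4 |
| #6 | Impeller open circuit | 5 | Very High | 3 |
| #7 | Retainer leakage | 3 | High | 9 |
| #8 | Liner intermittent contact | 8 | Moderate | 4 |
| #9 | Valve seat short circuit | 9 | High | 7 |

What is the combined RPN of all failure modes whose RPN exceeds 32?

RPN = Severity × Occurrence × Detection:
  #1: 7 × 1 × 3 = 21
  #2: 10 × 8 × 10 = 800
  #3: 10 × 6 × 6 = 360
  #4: 5 × 10 × 4 = 200
  #5: 4 × 3 × 5 = 60
  #6: 3 × 10 × 5 = 150
  #7: 9 × 8 × 3 = 216
  #8: 4 × 6 × 8 = 192
  #9: 7 × 8 × 9 = 504
RPN > 32: #2 (800), #3 (360), #4 (200), #5 (60), #6 (150), #7 (216), #8 (192), #9 (504).
Sum: 800 + 360 + 200 + 60 + 150 + 216 + 192 + 504 = 2482.

2482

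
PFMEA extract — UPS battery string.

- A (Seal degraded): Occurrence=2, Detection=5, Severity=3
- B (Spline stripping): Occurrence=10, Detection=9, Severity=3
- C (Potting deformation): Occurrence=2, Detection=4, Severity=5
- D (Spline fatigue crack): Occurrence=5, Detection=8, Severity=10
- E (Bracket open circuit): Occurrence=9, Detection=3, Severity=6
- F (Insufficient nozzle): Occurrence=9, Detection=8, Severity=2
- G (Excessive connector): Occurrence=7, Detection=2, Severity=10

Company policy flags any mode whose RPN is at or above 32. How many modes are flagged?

RPN = Severity × Occurrence × Detection:
  A: 3 × 2 × 5 = 30
  B: 3 × 10 × 9 = 270
  C: 5 × 2 × 4 = 40
  D: 10 × 5 × 8 = 400
  E: 6 × 9 × 3 = 162
  F: 2 × 9 × 8 = 144
  G: 10 × 7 × 2 = 140
Modes with RPN ≥ 32: B (270), C (40), D (400), E (162), F (144), G (140) → 6.

6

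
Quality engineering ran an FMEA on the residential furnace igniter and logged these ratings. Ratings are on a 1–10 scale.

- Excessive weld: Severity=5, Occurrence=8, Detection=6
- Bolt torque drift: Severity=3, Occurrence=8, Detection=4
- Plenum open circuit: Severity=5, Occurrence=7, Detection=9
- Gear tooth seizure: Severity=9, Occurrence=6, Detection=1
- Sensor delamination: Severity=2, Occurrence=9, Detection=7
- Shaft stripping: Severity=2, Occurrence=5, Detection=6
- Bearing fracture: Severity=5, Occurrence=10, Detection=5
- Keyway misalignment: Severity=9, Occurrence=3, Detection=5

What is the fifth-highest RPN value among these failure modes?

126

RPN = Severity × Occurrence × Detection:
  Excessive weld: 5 × 8 × 6 = 240
  Bolt torque drift: 3 × 8 × 4 = 96
  Plenum open circuit: 5 × 7 × 9 = 315
  Gear tooth seizure: 9 × 6 × 1 = 54
  Sensor delamination: 2 × 9 × 7 = 126
  Shaft stripping: 2 × 5 × 6 = 60
  Bearing fracture: 5 × 10 × 5 = 250
  Keyway misalignment: 9 × 3 × 5 = 135
Sorted descending: 315, 250, 240, 135, 126, 96, 60, 54.
The fifth-highest RPN is 126 (Sensor delamination).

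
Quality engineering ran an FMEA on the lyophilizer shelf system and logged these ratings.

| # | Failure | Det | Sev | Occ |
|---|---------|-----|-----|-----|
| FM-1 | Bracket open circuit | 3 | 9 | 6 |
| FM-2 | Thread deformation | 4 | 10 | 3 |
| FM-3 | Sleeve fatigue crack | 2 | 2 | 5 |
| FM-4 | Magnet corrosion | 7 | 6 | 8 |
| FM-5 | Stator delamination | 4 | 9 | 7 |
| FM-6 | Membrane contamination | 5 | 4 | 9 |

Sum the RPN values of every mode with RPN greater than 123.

RPN = Severity × Occurrence × Detection:
  FM-1: 9 × 6 × 3 = 162
  FM-2: 10 × 3 × 4 = 120
  FM-3: 2 × 5 × 2 = 20
  FM-4: 6 × 8 × 7 = 336
  FM-5: 9 × 7 × 4 = 252
  FM-6: 4 × 9 × 5 = 180
RPN > 123: FM-1 (162), FM-4 (336), FM-5 (252), FM-6 (180).
Sum: 162 + 336 + 252 + 180 = 930.

930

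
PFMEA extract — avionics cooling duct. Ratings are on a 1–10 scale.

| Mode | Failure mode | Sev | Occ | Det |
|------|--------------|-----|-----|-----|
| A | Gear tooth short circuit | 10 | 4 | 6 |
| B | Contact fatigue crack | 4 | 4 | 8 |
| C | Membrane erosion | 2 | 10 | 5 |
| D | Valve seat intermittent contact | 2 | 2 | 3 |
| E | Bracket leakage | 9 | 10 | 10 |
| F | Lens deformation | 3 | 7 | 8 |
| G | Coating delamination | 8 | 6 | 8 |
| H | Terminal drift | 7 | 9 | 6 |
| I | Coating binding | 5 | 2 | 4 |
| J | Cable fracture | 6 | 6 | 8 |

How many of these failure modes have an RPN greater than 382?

RPN = Severity × Occurrence × Detection:
  A: 10 × 4 × 6 = 240
  B: 4 × 4 × 8 = 128
  C: 2 × 10 × 5 = 100
  D: 2 × 2 × 3 = 12
  E: 9 × 10 × 10 = 900
  F: 3 × 7 × 8 = 168
  G: 8 × 6 × 8 = 384
  H: 7 × 9 × 6 = 378
  I: 5 × 2 × 4 = 40
  J: 6 × 6 × 8 = 288
Modes with RPN > 382: E (900), G (384) → 2.

2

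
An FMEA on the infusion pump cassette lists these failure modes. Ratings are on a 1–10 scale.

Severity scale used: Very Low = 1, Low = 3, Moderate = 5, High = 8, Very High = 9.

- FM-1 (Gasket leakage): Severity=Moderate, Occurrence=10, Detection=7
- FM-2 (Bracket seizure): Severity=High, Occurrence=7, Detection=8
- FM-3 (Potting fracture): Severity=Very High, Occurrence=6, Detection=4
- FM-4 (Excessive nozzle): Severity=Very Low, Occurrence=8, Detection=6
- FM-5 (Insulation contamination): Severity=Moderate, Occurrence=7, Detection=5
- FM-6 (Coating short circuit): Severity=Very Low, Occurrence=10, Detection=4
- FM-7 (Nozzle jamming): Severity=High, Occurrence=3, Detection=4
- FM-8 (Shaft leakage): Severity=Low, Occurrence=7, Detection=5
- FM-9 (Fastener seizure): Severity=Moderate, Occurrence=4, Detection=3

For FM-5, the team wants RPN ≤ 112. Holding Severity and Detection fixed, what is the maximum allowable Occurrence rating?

FM-5: S=5, O=7, D=5 → current RPN = 175.
Fixed product = 25. Need 25 × O ≤ 112, so O ≤ 112/25 = 4.48.
Maximum integer Occurrence rating = 4 (gives RPN 100; O=5 would give 125 > 112).

4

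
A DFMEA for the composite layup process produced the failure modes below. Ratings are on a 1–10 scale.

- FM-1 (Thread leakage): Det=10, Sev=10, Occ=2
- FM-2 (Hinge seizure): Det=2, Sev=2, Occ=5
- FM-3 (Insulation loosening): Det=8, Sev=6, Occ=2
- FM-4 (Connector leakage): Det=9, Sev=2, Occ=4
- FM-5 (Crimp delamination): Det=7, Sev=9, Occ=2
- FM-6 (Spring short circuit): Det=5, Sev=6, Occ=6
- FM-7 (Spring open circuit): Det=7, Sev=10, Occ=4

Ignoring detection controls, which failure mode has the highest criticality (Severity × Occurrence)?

FM-7

Criticality = Severity × Occurrence:
  FM-1: 10 × 2 = 20
  FM-2: 2 × 5 = 10
  FM-3: 6 × 2 = 12
  FM-4: 2 × 4 = 8
  FM-5: 9 × 2 = 18
  FM-6: 6 × 6 = 36
  FM-7: 10 × 4 = 40
Highest criticality is 40 → FM-7.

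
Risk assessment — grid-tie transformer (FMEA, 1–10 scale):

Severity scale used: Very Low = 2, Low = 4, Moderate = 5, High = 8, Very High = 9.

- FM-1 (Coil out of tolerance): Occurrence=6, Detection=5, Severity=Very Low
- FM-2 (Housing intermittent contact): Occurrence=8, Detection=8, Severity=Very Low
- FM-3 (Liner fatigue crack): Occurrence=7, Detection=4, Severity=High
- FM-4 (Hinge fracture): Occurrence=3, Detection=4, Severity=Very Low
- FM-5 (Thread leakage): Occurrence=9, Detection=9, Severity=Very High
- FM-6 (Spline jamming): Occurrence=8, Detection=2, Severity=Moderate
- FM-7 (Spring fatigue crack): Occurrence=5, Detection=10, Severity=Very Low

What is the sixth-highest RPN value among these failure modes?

RPN = Severity × Occurrence × Detection:
  FM-1: 2 × 6 × 5 = 60
  FM-2: 2 × 8 × 8 = 128
  FM-3: 8 × 7 × 4 = 224
  FM-4: 2 × 3 × 4 = 24
  FM-5: 9 × 9 × 9 = 729
  FM-6: 5 × 8 × 2 = 80
  FM-7: 2 × 5 × 10 = 100
Sorted descending: 729, 224, 128, 100, 80, 60, 24.
The sixth-highest RPN is 60 (FM-1).

60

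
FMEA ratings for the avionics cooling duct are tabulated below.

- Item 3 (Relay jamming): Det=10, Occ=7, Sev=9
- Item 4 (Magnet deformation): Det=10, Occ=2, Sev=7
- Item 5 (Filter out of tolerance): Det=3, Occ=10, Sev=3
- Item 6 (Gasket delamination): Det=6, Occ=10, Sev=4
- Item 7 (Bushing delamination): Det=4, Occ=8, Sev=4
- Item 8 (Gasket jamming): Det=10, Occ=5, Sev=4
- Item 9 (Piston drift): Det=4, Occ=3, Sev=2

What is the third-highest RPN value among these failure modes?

200

RPN = Severity × Occurrence × Detection:
  Item 3: 9 × 7 × 10 = 630
  Item 4: 7 × 2 × 10 = 140
  Item 5: 3 × 10 × 3 = 90
  Item 6: 4 × 10 × 6 = 240
  Item 7: 4 × 8 × 4 = 128
  Item 8: 4 × 5 × 10 = 200
  Item 9: 2 × 3 × 4 = 24
Sorted descending: 630, 240, 200, 140, 128, 90, 24.
The third-highest RPN is 200 (Item 8).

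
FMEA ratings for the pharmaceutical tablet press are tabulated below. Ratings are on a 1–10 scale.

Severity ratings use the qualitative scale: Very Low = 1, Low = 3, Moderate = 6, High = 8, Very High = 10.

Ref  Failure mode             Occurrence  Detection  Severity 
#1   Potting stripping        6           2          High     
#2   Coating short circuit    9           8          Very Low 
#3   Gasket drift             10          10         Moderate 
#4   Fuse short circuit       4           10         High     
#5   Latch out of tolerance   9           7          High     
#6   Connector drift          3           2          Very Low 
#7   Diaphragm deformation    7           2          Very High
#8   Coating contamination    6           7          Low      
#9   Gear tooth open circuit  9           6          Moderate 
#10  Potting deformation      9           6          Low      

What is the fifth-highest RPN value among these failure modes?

162

RPN = Severity × Occurrence × Detection:
  #1: 8 × 6 × 2 = 96
  #2: 1 × 9 × 8 = 72
  #3: 6 × 10 × 10 = 600
  #4: 8 × 4 × 10 = 320
  #5: 8 × 9 × 7 = 504
  #6: 1 × 3 × 2 = 6
  #7: 10 × 7 × 2 = 140
  #8: 3 × 6 × 7 = 126
  #9: 6 × 9 × 6 = 324
  #10: 3 × 9 × 6 = 162
Sorted descending: 600, 504, 324, 320, 162, 140, 126, 96, 72, 6.
The fifth-highest RPN is 162 (#10).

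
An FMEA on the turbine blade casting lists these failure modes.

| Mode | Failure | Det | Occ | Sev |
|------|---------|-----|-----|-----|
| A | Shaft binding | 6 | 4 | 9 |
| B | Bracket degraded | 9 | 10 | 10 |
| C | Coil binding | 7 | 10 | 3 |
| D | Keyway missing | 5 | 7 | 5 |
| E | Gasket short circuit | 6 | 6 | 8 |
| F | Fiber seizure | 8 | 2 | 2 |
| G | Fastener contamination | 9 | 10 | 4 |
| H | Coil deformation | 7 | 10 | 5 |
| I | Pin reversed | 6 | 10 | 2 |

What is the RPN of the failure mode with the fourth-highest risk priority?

288

RPN = Severity × Occurrence × Detection:
  A: 9 × 4 × 6 = 216
  B: 10 × 10 × 9 = 900
  C: 3 × 10 × 7 = 210
  D: 5 × 7 × 5 = 175
  E: 8 × 6 × 6 = 288
  F: 2 × 2 × 8 = 32
  G: 4 × 10 × 9 = 360
  H: 5 × 10 × 7 = 350
  I: 2 × 10 × 6 = 120
Sorted descending: 900, 360, 350, 288, 216, 210, 175, 120, 32.
The fourth-highest RPN is 288 (E).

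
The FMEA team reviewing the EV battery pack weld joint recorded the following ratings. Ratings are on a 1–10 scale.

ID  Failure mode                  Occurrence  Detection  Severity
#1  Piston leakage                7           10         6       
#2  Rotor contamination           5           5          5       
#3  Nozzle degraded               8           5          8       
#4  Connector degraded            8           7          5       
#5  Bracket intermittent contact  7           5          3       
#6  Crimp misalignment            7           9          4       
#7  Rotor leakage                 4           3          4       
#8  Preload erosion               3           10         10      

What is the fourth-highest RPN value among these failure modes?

280

RPN = Severity × Occurrence × Detection:
  #1: 6 × 7 × 10 = 420
  #2: 5 × 5 × 5 = 125
  #3: 8 × 8 × 5 = 320
  #4: 5 × 8 × 7 = 280
  #5: 3 × 7 × 5 = 105
  #6: 4 × 7 × 9 = 252
  #7: 4 × 4 × 3 = 48
  #8: 10 × 3 × 10 = 300
Sorted descending: 420, 320, 300, 280, 252, 125, 105, 48.
The fourth-highest RPN is 280 (#4).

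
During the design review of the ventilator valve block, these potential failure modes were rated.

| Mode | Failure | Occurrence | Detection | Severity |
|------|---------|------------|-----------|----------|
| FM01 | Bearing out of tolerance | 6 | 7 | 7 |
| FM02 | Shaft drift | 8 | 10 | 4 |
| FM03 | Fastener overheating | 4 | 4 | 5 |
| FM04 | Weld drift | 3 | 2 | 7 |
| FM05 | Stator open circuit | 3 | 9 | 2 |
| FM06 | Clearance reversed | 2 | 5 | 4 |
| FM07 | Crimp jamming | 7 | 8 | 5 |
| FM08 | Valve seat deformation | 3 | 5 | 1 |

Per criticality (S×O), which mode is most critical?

Criticality = Severity × Occurrence:
  FM01: 7 × 6 = 42
  FM02: 4 × 8 = 32
  FM03: 5 × 4 = 20
  FM04: 7 × 3 = 21
  FM05: 2 × 3 = 6
  FM06: 4 × 2 = 8
  FM07: 5 × 7 = 35
  FM08: 1 × 3 = 3
Highest criticality is 42 → FM01.

FM01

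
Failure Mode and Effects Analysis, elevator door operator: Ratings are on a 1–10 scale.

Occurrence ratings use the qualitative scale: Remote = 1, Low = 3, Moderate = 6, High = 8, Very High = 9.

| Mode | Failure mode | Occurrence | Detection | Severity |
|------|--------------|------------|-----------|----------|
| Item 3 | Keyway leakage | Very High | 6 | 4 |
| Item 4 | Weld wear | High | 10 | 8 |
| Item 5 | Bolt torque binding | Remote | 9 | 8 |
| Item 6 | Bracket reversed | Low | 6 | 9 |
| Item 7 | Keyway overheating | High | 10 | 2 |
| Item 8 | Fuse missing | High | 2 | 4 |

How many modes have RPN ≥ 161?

RPN = Severity × Occurrence × Detection:
  Item 3: 4 × 9 × 6 = 216
  Item 4: 8 × 8 × 10 = 640
  Item 5: 8 × 1 × 9 = 72
  Item 6: 9 × 3 × 6 = 162
  Item 7: 2 × 8 × 10 = 160
  Item 8: 4 × 8 × 2 = 64
Modes with RPN ≥ 161: Item 3 (216), Item 4 (640), Item 6 (162) → 3.

3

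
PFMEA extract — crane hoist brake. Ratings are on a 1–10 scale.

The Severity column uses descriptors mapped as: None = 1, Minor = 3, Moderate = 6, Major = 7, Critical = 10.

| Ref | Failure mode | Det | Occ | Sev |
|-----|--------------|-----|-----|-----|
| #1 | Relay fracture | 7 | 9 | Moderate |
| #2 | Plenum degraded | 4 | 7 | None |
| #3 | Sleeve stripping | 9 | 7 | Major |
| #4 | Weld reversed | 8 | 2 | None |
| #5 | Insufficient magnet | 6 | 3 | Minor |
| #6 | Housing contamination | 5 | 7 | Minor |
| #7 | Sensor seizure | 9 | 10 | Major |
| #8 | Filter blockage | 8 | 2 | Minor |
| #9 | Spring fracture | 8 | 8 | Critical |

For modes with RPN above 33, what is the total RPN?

2296

RPN = Severity × Occurrence × Detection:
  #1: 6 × 9 × 7 = 378
  #2: 1 × 7 × 4 = 28
  #3: 7 × 7 × 9 = 441
  #4: 1 × 2 × 8 = 16
  #5: 3 × 3 × 6 = 54
  #6: 3 × 7 × 5 = 105
  #7: 7 × 10 × 9 = 630
  #8: 3 × 2 × 8 = 48
  #9: 10 × 8 × 8 = 640
RPN > 33: #1 (378), #3 (441), #5 (54), #6 (105), #7 (630), #8 (48), #9 (640).
Sum: 378 + 441 + 54 + 105 + 630 + 48 + 640 = 2296.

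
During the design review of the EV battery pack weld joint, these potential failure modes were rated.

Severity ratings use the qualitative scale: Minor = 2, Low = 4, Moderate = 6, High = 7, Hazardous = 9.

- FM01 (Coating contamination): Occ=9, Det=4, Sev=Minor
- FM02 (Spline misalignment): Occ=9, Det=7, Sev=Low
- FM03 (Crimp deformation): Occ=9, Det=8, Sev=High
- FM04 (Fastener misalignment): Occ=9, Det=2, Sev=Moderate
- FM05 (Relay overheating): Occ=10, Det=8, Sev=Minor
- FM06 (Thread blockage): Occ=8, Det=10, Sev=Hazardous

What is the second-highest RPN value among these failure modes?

504

RPN = Severity × Occurrence × Detection:
  FM01: 2 × 9 × 4 = 72
  FM02: 4 × 9 × 7 = 252
  FM03: 7 × 9 × 8 = 504
  FM04: 6 × 9 × 2 = 108
  FM05: 2 × 10 × 8 = 160
  FM06: 9 × 8 × 10 = 720
Sorted descending: 720, 504, 252, 160, 108, 72.
The second-highest RPN is 504 (FM03).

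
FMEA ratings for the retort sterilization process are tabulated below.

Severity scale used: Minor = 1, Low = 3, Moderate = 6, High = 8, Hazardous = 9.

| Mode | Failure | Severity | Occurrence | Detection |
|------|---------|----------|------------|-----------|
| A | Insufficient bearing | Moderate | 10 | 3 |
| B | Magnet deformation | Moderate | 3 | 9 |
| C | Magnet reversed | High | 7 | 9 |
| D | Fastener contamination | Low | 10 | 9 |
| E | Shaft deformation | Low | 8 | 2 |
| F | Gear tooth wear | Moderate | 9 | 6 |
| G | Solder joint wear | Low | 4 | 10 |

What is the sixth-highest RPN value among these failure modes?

120

RPN = Severity × Occurrence × Detection:
  A: 6 × 10 × 3 = 180
  B: 6 × 3 × 9 = 162
  C: 8 × 7 × 9 = 504
  D: 3 × 10 × 9 = 270
  E: 3 × 8 × 2 = 48
  F: 6 × 9 × 6 = 324
  G: 3 × 4 × 10 = 120
Sorted descending: 504, 324, 270, 180, 162, 120, 48.
The sixth-highest RPN is 120 (G).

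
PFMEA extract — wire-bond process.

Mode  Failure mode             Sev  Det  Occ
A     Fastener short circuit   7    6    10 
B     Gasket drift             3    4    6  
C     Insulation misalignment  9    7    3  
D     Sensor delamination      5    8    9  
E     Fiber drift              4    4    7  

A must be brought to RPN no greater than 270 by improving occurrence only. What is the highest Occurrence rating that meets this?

6

A: S=7, O=10, D=6 → current RPN = 420.
Fixed product = 42. Need 42 × O ≤ 270, so O ≤ 270/42 = 6.43.
Maximum integer Occurrence rating = 6 (gives RPN 252; O=7 would give 294 > 270).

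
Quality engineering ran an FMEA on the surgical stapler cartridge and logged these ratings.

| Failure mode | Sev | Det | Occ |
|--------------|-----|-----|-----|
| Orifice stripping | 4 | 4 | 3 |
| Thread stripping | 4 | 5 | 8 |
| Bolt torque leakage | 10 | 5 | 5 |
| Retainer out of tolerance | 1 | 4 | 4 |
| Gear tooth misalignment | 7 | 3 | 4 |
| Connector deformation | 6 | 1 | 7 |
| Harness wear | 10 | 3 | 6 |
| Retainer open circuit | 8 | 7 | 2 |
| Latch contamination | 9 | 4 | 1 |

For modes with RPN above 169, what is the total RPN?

RPN = Severity × Occurrence × Detection:
  Orifice stripping: 4 × 3 × 4 = 48
  Thread stripping: 4 × 8 × 5 = 160
  Bolt torque leakage: 10 × 5 × 5 = 250
  Retainer out of tolerance: 1 × 4 × 4 = 16
  Gear tooth misalignment: 7 × 4 × 3 = 84
  Connector deformation: 6 × 7 × 1 = 42
  Harness wear: 10 × 6 × 3 = 180
  Retainer open circuit: 8 × 2 × 7 = 112
  Latch contamination: 9 × 1 × 4 = 36
RPN > 169: Bolt torque leakage (250), Harness wear (180).
Sum: 250 + 180 = 430.

430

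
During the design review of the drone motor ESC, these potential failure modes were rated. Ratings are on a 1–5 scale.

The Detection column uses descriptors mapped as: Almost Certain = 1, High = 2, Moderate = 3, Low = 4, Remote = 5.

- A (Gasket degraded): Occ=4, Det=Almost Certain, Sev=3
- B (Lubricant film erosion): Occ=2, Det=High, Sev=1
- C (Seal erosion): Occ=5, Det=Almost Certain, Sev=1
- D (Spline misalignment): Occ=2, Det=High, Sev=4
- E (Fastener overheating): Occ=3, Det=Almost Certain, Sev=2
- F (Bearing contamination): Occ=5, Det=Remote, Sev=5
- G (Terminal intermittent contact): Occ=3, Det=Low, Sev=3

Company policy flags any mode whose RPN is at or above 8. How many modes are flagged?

4

RPN = Severity × Occurrence × Detection:
  A: 3 × 4 × 1 = 12
  B: 1 × 2 × 2 = 4
  C: 1 × 5 × 1 = 5
  D: 4 × 2 × 2 = 16
  E: 2 × 3 × 1 = 6
  F: 5 × 5 × 5 = 125
  G: 3 × 3 × 4 = 36
Modes with RPN ≥ 8: A (12), D (16), F (125), G (36) → 4.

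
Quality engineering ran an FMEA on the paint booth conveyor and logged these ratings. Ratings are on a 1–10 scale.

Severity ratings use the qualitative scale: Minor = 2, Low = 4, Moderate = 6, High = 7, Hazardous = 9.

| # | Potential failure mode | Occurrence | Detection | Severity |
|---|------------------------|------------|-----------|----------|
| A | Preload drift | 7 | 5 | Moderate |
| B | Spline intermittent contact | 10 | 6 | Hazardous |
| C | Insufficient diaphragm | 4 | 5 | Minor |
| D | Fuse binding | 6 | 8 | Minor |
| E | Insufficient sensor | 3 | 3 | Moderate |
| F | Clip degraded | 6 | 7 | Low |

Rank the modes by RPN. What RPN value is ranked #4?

RPN = Severity × Occurrence × Detection:
  A: 6 × 7 × 5 = 210
  B: 9 × 10 × 6 = 540
  C: 2 × 4 × 5 = 40
  D: 2 × 6 × 8 = 96
  E: 6 × 3 × 3 = 54
  F: 4 × 6 × 7 = 168
Sorted descending: 540, 210, 168, 96, 54, 40.
The fourth-highest RPN is 96 (D).

96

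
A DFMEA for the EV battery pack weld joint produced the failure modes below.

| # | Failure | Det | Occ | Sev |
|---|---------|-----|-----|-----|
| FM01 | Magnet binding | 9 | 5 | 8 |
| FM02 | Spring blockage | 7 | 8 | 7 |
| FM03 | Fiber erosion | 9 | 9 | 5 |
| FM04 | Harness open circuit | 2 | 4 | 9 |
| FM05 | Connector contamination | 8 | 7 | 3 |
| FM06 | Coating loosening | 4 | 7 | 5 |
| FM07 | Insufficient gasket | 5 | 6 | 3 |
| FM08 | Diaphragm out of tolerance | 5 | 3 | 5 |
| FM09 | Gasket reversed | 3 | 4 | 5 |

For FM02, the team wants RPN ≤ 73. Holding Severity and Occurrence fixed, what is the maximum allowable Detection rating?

1

FM02: S=7, O=8, D=7 → current RPN = 392.
Fixed product = 56. Need 56 × D ≤ 73, so D ≤ 73/56 = 1.30.
Maximum integer Detection rating = 1 (gives RPN 56; D=2 would give 112 > 73).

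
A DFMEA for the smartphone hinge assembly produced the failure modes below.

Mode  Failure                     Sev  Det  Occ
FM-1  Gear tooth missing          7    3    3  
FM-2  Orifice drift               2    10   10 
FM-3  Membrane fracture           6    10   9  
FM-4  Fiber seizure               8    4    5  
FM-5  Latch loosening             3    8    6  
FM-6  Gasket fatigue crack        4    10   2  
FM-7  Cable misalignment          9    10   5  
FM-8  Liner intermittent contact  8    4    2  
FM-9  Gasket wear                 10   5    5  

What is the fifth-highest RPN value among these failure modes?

RPN = Severity × Occurrence × Detection:
  FM-1: 7 × 3 × 3 = 63
  FM-2: 2 × 10 × 10 = 200
  FM-3: 6 × 9 × 10 = 540
  FM-4: 8 × 5 × 4 = 160
  FM-5: 3 × 6 × 8 = 144
  FM-6: 4 × 2 × 10 = 80
  FM-7: 9 × 5 × 10 = 450
  FM-8: 8 × 2 × 4 = 64
  FM-9: 10 × 5 × 5 = 250
Sorted descending: 540, 450, 250, 200, 160, 144, 80, 64, 63.
The fifth-highest RPN is 160 (FM-4).

160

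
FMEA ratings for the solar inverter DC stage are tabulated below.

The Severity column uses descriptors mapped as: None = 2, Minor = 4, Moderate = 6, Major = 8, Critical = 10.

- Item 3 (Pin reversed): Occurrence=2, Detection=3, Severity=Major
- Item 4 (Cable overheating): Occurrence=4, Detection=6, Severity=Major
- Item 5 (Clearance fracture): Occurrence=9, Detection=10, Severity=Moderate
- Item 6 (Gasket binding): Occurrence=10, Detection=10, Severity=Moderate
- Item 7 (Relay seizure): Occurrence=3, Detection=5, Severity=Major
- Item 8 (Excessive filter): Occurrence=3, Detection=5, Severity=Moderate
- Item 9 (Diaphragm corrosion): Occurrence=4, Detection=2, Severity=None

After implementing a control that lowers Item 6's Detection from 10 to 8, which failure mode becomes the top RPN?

RPN = Severity × Occurrence × Detection:
  Item 3: 8 × 2 × 3 = 48
  Item 4: 8 × 4 × 6 = 192
  Item 5: 6 × 9 × 10 = 540
  Item 6: 6 × 10 × 10 = 600
  Item 7: 8 × 3 × 5 = 120
  Item 8: 6 × 3 × 5 = 90
  Item 9: 2 × 4 × 2 = 16
After action: Item 6 → 6 × 10 × 8 = 480.
Revised RPNs: Item 5=540, Item 6=480, Item 4=192, Item 7=120, Item 8=90, Item 3=48, Item 9=16.
Highest is now Item 5 (540).

Item 5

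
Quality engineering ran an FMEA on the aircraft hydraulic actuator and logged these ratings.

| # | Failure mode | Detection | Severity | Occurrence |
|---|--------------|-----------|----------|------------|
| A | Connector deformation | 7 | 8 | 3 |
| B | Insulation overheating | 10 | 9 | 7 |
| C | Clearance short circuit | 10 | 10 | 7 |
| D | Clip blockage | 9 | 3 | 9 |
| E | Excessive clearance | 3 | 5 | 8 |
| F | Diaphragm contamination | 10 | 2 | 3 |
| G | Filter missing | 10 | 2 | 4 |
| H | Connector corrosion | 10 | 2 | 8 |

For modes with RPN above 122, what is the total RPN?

1901

RPN = Severity × Occurrence × Detection:
  A: 8 × 3 × 7 = 168
  B: 9 × 7 × 10 = 630
  C: 10 × 7 × 10 = 700
  D: 3 × 9 × 9 = 243
  E: 5 × 8 × 3 = 120
  F: 2 × 3 × 10 = 60
  G: 2 × 4 × 10 = 80
  H: 2 × 8 × 10 = 160
RPN > 122: A (168), B (630), C (700), D (243), H (160).
Sum: 168 + 630 + 700 + 243 + 160 = 1901.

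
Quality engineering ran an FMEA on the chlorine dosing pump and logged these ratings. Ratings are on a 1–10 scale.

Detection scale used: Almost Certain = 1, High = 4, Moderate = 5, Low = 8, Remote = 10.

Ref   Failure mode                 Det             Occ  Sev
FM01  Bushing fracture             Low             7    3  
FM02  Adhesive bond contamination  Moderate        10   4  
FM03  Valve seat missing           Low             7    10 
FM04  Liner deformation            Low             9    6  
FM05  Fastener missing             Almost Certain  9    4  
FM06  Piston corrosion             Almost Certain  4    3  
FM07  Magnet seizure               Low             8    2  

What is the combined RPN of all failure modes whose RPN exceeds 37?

RPN = Severity × Occurrence × Detection:
  FM01: 3 × 7 × 8 = 168
  FM02: 4 × 10 × 5 = 200
  FM03: 10 × 7 × 8 = 560
  FM04: 6 × 9 × 8 = 432
  FM05: 4 × 9 × 1 = 36
  FM06: 3 × 4 × 1 = 12
  FM07: 2 × 8 × 8 = 128
RPN > 37: FM01 (168), FM02 (200), FM03 (560), FM04 (432), FM07 (128).
Sum: 168 + 200 + 560 + 432 + 128 = 1488.

1488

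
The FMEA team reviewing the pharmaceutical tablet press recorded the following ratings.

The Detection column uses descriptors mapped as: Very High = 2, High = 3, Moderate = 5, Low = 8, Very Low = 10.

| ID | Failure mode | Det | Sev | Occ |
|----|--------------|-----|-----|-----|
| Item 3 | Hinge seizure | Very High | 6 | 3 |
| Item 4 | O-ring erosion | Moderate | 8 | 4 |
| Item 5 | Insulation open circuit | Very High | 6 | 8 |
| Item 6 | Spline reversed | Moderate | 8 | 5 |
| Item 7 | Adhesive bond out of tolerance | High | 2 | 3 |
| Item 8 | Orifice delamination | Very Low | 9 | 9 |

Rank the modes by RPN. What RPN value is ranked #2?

200

RPN = Severity × Occurrence × Detection:
  Item 3: 6 × 3 × 2 = 36
  Item 4: 8 × 4 × 5 = 160
  Item 5: 6 × 8 × 2 = 96
  Item 6: 8 × 5 × 5 = 200
  Item 7: 2 × 3 × 3 = 18
  Item 8: 9 × 9 × 10 = 810
Sorted descending: 810, 200, 160, 96, 36, 18.
The second-highest RPN is 200 (Item 6).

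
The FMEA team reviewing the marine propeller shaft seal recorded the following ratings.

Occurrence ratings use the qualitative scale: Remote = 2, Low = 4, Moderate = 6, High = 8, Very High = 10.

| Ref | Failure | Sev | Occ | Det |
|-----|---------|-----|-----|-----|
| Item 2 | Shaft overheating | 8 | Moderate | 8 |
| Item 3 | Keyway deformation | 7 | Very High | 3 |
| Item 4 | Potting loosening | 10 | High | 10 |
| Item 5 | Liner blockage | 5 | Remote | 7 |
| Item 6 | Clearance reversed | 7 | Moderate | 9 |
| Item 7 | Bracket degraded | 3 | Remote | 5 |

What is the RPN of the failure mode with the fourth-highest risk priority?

210

RPN = Severity × Occurrence × Detection:
  Item 2: 8 × 6 × 8 = 384
  Item 3: 7 × 10 × 3 = 210
  Item 4: 10 × 8 × 10 = 800
  Item 5: 5 × 2 × 7 = 70
  Item 6: 7 × 6 × 9 = 378
  Item 7: 3 × 2 × 5 = 30
Sorted descending: 800, 384, 378, 210, 70, 30.
The fourth-highest RPN is 210 (Item 3).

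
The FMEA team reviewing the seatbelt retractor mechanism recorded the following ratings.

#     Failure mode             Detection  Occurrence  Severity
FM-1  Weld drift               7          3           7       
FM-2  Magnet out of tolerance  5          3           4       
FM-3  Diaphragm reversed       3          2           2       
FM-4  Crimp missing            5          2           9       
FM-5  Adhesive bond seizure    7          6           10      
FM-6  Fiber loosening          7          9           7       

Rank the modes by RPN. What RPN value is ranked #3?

RPN = Severity × Occurrence × Detection:
  FM-1: 7 × 3 × 7 = 147
  FM-2: 4 × 3 × 5 = 60
  FM-3: 2 × 2 × 3 = 12
  FM-4: 9 × 2 × 5 = 90
  FM-5: 10 × 6 × 7 = 420
  FM-6: 7 × 9 × 7 = 441
Sorted descending: 441, 420, 147, 90, 60, 12.
The third-highest RPN is 147 (FM-1).

147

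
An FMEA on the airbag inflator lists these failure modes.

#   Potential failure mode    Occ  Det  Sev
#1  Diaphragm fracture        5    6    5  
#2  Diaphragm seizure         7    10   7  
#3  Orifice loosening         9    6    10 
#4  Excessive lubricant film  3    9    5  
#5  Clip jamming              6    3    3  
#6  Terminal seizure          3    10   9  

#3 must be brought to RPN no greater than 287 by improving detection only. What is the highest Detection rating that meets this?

#3: S=10, O=9, D=6 → current RPN = 540.
Fixed product = 90. Need 90 × D ≤ 287, so D ≤ 287/90 = 3.19.
Maximum integer Detection rating = 3 (gives RPN 270; D=4 would give 360 > 287).

3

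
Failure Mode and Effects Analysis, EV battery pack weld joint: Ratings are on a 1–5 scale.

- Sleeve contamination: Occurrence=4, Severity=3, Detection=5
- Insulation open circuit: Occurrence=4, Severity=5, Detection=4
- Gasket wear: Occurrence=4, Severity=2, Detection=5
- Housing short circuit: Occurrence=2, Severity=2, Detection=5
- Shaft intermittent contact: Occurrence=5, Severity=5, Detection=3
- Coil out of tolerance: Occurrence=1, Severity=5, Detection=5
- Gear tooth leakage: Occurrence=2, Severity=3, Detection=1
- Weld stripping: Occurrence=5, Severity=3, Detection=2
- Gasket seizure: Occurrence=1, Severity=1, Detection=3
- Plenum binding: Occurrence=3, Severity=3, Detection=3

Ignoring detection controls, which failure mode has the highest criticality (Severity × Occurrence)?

Shaft intermittent contact

Criticality = Severity × Occurrence:
  Sleeve contamination: 3 × 4 = 12
  Insulation open circuit: 5 × 4 = 20
  Gasket wear: 2 × 4 = 8
  Housing short circuit: 2 × 2 = 4
  Shaft intermittent contact: 5 × 5 = 25
  Coil out of tolerance: 5 × 1 = 5
  Gear tooth leakage: 3 × 2 = 6
  Weld stripping: 3 × 5 = 15
  Gasket seizure: 1 × 1 = 1
  Plenum binding: 3 × 3 = 9
Highest criticality is 25 → Shaft intermittent contact.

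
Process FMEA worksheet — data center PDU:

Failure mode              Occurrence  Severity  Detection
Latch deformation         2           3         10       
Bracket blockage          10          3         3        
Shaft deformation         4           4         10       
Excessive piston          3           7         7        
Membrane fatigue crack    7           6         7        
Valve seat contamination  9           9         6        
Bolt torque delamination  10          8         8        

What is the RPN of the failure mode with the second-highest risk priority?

RPN = Severity × Occurrence × Detection:
  Latch deformation: 3 × 2 × 10 = 60
  Bracket blockage: 3 × 10 × 3 = 90
  Shaft deformation: 4 × 4 × 10 = 160
  Excessive piston: 7 × 3 × 7 = 147
  Membrane fatigue crack: 6 × 7 × 7 = 294
  Valve seat contamination: 9 × 9 × 6 = 486
  Bolt torque delamination: 8 × 10 × 8 = 640
Sorted descending: 640, 486, 294, 160, 147, 90, 60.
The second-highest RPN is 486 (Valve seat contamination).

486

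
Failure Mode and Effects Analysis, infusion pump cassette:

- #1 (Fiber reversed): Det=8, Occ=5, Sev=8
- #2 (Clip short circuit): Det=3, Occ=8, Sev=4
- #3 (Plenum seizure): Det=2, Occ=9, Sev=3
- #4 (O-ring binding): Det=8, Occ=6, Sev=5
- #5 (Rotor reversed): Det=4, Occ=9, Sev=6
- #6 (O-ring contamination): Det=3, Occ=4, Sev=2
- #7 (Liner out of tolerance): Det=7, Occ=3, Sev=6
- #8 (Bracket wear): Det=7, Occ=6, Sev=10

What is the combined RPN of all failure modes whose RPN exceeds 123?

1322

RPN = Severity × Occurrence × Detection:
  #1: 8 × 5 × 8 = 320
  #2: 4 × 8 × 3 = 96
  #3: 3 × 9 × 2 = 54
  #4: 5 × 6 × 8 = 240
  #5: 6 × 9 × 4 = 216
  #6: 2 × 4 × 3 = 24
  #7: 6 × 3 × 7 = 126
  #8: 10 × 6 × 7 = 420
RPN > 123: #1 (320), #4 (240), #5 (216), #7 (126), #8 (420).
Sum: 320 + 240 + 216 + 126 + 420 = 1322.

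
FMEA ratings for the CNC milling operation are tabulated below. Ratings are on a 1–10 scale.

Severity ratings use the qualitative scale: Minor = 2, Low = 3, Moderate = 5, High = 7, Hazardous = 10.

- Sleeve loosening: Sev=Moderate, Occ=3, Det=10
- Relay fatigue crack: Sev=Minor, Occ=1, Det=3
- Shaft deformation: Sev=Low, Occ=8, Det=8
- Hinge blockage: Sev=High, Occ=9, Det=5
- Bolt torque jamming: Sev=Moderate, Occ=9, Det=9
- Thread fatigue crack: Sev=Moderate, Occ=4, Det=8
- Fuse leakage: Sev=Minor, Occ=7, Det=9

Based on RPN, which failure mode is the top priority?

Bolt torque jamming

RPN = Severity × Occurrence × Detection:
  Sleeve loosening: 5 × 3 × 10 = 150
  Relay fatigue crack: 2 × 1 × 3 = 6
  Shaft deformation: 3 × 8 × 8 = 192
  Hinge blockage: 7 × 9 × 5 = 315
  Bolt torque jamming: 5 × 9 × 9 = 405
  Thread fatigue crack: 5 × 4 × 8 = 160
  Fuse leakage: 2 × 7 × 9 = 126
Highest RPN is 405 → Bolt torque jamming.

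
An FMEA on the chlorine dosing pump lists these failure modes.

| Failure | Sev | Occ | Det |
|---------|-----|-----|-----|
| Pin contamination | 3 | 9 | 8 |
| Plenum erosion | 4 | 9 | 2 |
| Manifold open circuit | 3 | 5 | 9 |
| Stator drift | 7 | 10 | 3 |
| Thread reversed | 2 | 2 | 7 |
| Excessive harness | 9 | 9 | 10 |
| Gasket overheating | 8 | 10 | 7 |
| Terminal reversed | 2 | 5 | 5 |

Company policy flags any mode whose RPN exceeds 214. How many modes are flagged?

RPN = Severity × Occurrence × Detection:
  Pin contamination: 3 × 9 × 8 = 216
  Plenum erosion: 4 × 9 × 2 = 72
  Manifold open circuit: 3 × 5 × 9 = 135
  Stator drift: 7 × 10 × 3 = 210
  Thread reversed: 2 × 2 × 7 = 28
  Excessive harness: 9 × 9 × 10 = 810
  Gasket overheating: 8 × 10 × 7 = 560
  Terminal reversed: 2 × 5 × 5 = 50
Modes with RPN > 214: Pin contamination (216), Excessive harness (810), Gasket overheating (560) → 3.

3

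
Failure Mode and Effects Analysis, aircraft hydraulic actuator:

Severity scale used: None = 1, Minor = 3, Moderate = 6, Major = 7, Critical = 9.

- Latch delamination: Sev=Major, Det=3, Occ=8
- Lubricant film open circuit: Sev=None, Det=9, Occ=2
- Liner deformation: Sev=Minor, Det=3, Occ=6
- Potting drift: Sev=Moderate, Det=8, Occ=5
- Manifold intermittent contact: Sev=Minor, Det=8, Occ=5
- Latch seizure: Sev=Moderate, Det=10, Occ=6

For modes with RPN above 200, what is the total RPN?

600

RPN = Severity × Occurrence × Detection:
  Latch delamination: 7 × 8 × 3 = 168
  Lubricant film open circuit: 1 × 2 × 9 = 18
  Liner deformation: 3 × 6 × 3 = 54
  Potting drift: 6 × 5 × 8 = 240
  Manifold intermittent contact: 3 × 5 × 8 = 120
  Latch seizure: 6 × 6 × 10 = 360
RPN > 200: Potting drift (240), Latch seizure (360).
Sum: 240 + 360 = 600.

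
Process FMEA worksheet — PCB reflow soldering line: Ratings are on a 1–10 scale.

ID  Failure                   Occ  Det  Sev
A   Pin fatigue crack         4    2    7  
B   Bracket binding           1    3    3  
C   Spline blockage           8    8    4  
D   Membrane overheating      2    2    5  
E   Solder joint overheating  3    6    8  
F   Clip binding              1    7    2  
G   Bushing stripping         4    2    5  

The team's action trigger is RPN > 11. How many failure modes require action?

6

RPN = Severity × Occurrence × Detection:
  A: 7 × 4 × 2 = 56
  B: 3 × 1 × 3 = 9
  C: 4 × 8 × 8 = 256
  D: 5 × 2 × 2 = 20
  E: 8 × 3 × 6 = 144
  F: 2 × 1 × 7 = 14
  G: 5 × 4 × 2 = 40
Modes with RPN > 11: A (56), C (256), D (20), E (144), F (14), G (40) → 6.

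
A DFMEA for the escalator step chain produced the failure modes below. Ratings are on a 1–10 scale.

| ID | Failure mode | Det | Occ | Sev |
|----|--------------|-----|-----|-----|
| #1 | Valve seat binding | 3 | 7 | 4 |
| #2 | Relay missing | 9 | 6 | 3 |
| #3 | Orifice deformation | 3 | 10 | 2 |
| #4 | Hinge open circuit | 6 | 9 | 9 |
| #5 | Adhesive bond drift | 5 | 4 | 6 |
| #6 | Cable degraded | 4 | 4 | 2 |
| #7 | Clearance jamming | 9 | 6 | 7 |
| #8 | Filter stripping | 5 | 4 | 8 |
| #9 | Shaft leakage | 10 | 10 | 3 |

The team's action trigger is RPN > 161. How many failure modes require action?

4

RPN = Severity × Occurrence × Detection:
  #1: 4 × 7 × 3 = 84
  #2: 3 × 6 × 9 = 162
  #3: 2 × 10 × 3 = 60
  #4: 9 × 9 × 6 = 486
  #5: 6 × 4 × 5 = 120
  #6: 2 × 4 × 4 = 32
  #7: 7 × 6 × 9 = 378
  #8: 8 × 4 × 5 = 160
  #9: 3 × 10 × 10 = 300
Modes with RPN > 161: #2 (162), #4 (486), #7 (378), #9 (300) → 4.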